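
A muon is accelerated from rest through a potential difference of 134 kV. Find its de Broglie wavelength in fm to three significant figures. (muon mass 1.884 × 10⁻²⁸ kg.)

λ = 233 fm

KE = eV = 1.602 × 10⁻¹⁹ × 1.340 × 10⁵ = 2.147 × 10⁻¹⁴ J.
p = √(2mKE) = √(2 × 1.884 × 10⁻²⁸ × 2.147 × 10⁻¹⁴) = 2.844 × 10⁻²¹ kg·m/s.
λ = h/p = 6.626 × 10⁻³⁴ / 2.844 × 10⁻²¹ = 2.33 × 10⁻¹³ m = 233 fm.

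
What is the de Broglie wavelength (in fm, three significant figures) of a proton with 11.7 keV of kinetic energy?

λ = 265 fm

KE = 11.7 keV = 1.874 × 10⁻¹⁵ J.
p = √(2mKE) = √(2 × 1.673 × 10⁻²⁷ × 1.874 × 10⁻¹⁵) = 2.504 × 10⁻²¹ kg·m/s.
λ = h/p = 6.626 × 10⁻³⁴ / 2.504 × 10⁻²¹ = 2.65 × 10⁻¹³ m = 265 fm.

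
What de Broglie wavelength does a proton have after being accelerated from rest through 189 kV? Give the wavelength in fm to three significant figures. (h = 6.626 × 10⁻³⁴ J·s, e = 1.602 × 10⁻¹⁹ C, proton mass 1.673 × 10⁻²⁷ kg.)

λ = 65.8 fm

KE = eV = 1.602 × 10⁻¹⁹ × 1.890 × 10⁵ = 3.028 × 10⁻¹⁴ J.
p = √(2mKE) = √(2 × 1.673 × 10⁻²⁷ × 3.028 × 10⁻¹⁴) = 1.007 × 10⁻²⁰ kg·m/s.
λ = h/p = 6.626 × 10⁻³⁴ / 1.007 × 10⁻²⁰ = 6.58 × 10⁻¹⁴ m = 65.8 fm.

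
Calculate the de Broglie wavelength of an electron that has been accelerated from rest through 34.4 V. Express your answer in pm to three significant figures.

λ = 209 pm

KE = eV = 1.602 × 10⁻¹⁹ × 34.40 = 5.511 × 10⁻¹⁸ J.
p = √(2mKE) = √(2 × 9.109 × 10⁻³¹ × 5.511 × 10⁻¹⁸) = 3.169 × 10⁻²⁴ kg·m/s.
λ = h/p = 6.626 × 10⁻³⁴ / 3.169 × 10⁻²⁴ = 2.09 × 10⁻¹⁰ m = 209 pm.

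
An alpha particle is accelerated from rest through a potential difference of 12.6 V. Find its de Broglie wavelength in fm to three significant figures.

λ = 2860 fm

KE = 2eV = 2 × 1.602 × 10⁻¹⁹ × 12.60 = 4.037 × 10⁻¹⁸ J.
p = √(2mKE) = √(2 × 6.645 × 10⁻²⁷ × 4.037 × 10⁻¹⁸) = 2.316 × 10⁻²² kg·m/s.
λ = h/p = 6.626 × 10⁻³⁴ / 2.316 × 10⁻²² = 2.86 × 10⁻¹² m = 2860 fm.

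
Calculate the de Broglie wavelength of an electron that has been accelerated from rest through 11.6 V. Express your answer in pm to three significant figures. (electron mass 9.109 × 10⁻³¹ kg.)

λ = 360 pm

KE = eV = 1.602 × 10⁻¹⁹ × 11.60 = 1.858 × 10⁻¹⁸ J.
p = √(2mKE) = √(2 × 9.109 × 10⁻³¹ × 1.858 × 10⁻¹⁸) = 1.840 × 10⁻²⁴ kg·m/s.
λ = h/p = 6.626 × 10⁻³⁴ / 1.840 × 10⁻²⁴ = 3.60 × 10⁻¹⁰ m = 360 pm.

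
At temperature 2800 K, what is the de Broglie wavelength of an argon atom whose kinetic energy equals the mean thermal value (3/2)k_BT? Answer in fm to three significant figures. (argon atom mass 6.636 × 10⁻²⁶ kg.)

λ = 7550 fm

KE = (3/2)k_BT = 1.5 × 1.381 × 10⁻²³ × 2800 = 5.800 × 10⁻²⁰ J.
p = √(2mKE) = √(2 × 6.636 × 10⁻²⁶ × 5.800 × 10⁻²⁰) = 8.774 × 10⁻²³ kg·m/s.
λ = h/p = 7.55 × 10⁻¹² m = 7550 fm.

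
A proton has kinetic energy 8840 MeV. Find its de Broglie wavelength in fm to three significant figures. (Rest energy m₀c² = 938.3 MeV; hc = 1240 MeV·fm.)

λ = 0.127 fm

Total energy E = KE + m₀c² = 8840 + 938.3 = 9778.3 MeV.
(pc)² = E² − (m₀c²)² = (9778.3)² − (938.3)² = 9.473 × 10⁷ MeV², so pc = 9733 MeV.
λ = hc/(pc) = 1240 MeV·fm / 9733 MeV = 0.127 fm.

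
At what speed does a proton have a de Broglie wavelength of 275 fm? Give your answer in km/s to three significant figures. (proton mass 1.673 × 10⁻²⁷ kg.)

p = h/λ = 6.626 × 10⁻³⁴ / 2.750 × 10⁻¹³ = 2.409 × 10⁻²¹ kg·m/s.
v = p/m = 2.409 × 10⁻²¹ / 1.673 × 10⁻²⁷ = 1.44 × 10⁶ m/s = 1440 km/s.

v = 1440 km/s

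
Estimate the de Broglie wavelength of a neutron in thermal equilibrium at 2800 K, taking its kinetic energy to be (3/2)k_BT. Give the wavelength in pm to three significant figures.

KE = (3/2)k_BT = 1.5 × 1.381 × 10⁻²³ × 2800 = 5.800 × 10⁻²⁰ J.
p = √(2mKE) = √(2 × 1.675 × 10⁻²⁷ × 5.800 × 10⁻²⁰) = 1.394 × 10⁻²³ kg·m/s.
λ = h/p = 4.75 × 10⁻¹¹ m = 47.5 pm.

λ = 47.5 pm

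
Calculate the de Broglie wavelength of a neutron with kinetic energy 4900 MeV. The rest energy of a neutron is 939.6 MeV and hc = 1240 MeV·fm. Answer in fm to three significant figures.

Total energy E = KE + m₀c² = 4900 + 939.6 = 5839.6 MeV.
(pc)² = E² − (m₀c²)² = (5839.6)² − (939.6)² = 3.322 × 10⁷ MeV², so pc = 5764 MeV.
λ = hc/(pc) = 1240 MeV·fm / 5764 MeV = 0.215 fm.

λ = 0.215 fm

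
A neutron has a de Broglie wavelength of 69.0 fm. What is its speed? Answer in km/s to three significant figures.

v = 5730 km/s

p = h/λ = 6.626 × 10⁻³⁴ / 6.900 × 10⁻¹⁴ = 9.603 × 10⁻²¹ kg·m/s.
v = p/m = 9.603 × 10⁻²¹ / 1.675 × 10⁻²⁷ = 5.73 × 10⁶ m/s = 5730 km/s.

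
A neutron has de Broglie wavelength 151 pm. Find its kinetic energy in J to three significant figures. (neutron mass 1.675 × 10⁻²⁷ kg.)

KE = 5.75 × 10⁻²¹ J

p = h/λ = 6.626 × 10⁻³⁴ / 1.510 × 10⁻¹⁰ = 4.388 × 10⁻²⁴ kg·m/s.
KE = p²/(2m) = (4.388 × 10⁻²⁴)² / (2 × 1.675 × 10⁻²⁷) = 5.748 × 10⁻²¹ J = 5.75 × 10⁻²¹ J.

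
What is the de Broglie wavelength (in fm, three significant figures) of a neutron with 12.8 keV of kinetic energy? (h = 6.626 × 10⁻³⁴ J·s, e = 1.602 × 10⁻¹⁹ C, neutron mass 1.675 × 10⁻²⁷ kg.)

KE = 12.8 keV = 2.051 × 10⁻¹⁵ J.
p = √(2mKE) = √(2 × 1.675 × 10⁻²⁷ × 2.051 × 10⁻¹⁵) = 2.621 × 10⁻²¹ kg·m/s.
λ = h/p = 6.626 × 10⁻³⁴ / 2.621 × 10⁻²¹ = 2.53 × 10⁻¹³ m = 253 fm.

λ = 253 fm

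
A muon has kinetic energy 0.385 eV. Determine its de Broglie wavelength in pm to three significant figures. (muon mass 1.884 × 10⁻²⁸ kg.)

λ = 137 pm

KE = 0.385 eV = 6.168 × 10⁻²⁰ J.
p = √(2mKE) = √(2 × 1.884 × 10⁻²⁸ × 6.168 × 10⁻²⁰) = 4.821 × 10⁻²⁴ kg·m/s.
λ = h/p = 6.626 × 10⁻³⁴ / 4.821 × 10⁻²⁴ = 1.37 × 10⁻¹⁰ m = 137 pm.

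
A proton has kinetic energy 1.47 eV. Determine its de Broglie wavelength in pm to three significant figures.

KE = 1.47 eV = 2.355 × 10⁻¹⁹ J.
p = √(2mKE) = √(2 × 1.673 × 10⁻²⁷ × 2.355 × 10⁻¹⁹) = 2.807 × 10⁻²³ kg·m/s.
λ = h/p = 6.626 × 10⁻³⁴ / 2.807 × 10⁻²³ = 2.36 × 10⁻¹¹ m = 23.6 pm.

λ = 23.6 pm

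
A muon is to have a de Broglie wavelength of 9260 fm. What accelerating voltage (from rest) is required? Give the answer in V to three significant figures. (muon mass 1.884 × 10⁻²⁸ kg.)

V = 84.8 V

p = h/λ = 6.626 × 10⁻³⁴ / 9.260 × 10⁻¹² = 7.156 × 10⁻²³ kg·m/s.
KE = p²/(2m) = 1.359 × 10⁻¹⁷ J.
V = KE/e = 1.359 × 10⁻¹⁷ / (1.602 × 10⁻¹⁹) = 84.8 V.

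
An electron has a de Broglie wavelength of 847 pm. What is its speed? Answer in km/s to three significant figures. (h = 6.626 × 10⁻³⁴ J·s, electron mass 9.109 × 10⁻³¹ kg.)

p = h/λ = 6.626 × 10⁻³⁴ / 8.470 × 10⁻¹⁰ = 7.823 × 10⁻²⁵ kg·m/s.
v = p/m = 7.823 × 10⁻²⁵ / 9.109 × 10⁻³¹ = 8.59 × 10⁵ m/s = 859 km/s.

v = 859 km/s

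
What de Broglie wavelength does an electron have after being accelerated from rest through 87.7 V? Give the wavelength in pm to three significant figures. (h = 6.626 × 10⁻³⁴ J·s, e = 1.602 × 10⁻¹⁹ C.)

KE = eV = 1.602 × 10⁻¹⁹ × 87.70 = 1.405 × 10⁻¹⁷ J.
p = √(2mKE) = √(2 × 9.109 × 10⁻³¹ × 1.405 × 10⁻¹⁷) = 5.059 × 10⁻²⁴ kg·m/s.
λ = h/p = 6.626 × 10⁻³⁴ / 5.059 × 10⁻²⁴ = 1.31 × 10⁻¹⁰ m = 131 pm.

λ = 131 pm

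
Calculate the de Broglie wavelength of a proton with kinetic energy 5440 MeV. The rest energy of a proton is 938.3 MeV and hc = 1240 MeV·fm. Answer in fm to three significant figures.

λ = 0.197 fm

Total energy E = KE + m₀c² = 5440 + 938.3 = 6378.3 MeV.
(pc)² = E² − (m₀c²)² = (6378.3)² − (938.3)² = 3.980 × 10⁷ MeV², so pc = 6309 MeV.
λ = hc/(pc) = 1240 MeV·fm / 6309 MeV = 0.197 fm.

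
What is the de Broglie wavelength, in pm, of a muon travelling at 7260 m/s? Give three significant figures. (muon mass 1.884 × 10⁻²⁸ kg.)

p = mv = 1.884 × 10⁻²⁸ × 7260 = 1.368 × 10⁻²⁴ kg·m/s.
λ = h/p = 6.626 × 10⁻³⁴ / 1.368 × 10⁻²⁴ = 4.84 × 10⁻¹⁰ m = 484 pm.

λ = 484 pm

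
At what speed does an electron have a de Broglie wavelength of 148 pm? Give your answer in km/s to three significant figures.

p = h/λ = 6.626 × 10⁻³⁴ / 1.480 × 10⁻¹⁰ = 4.477 × 10⁻²⁴ kg·m/s.
v = p/m = 4.477 × 10⁻²⁴ / 9.109 × 10⁻³¹ = 4.91 × 10⁶ m/s = 4910 km/s.

v = 4910 km/s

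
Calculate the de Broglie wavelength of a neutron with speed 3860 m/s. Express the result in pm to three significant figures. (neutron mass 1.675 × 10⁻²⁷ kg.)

λ = 102 pm

p = mv = 1.675 × 10⁻²⁷ × 3860 = 6.465 × 10⁻²⁴ kg·m/s.
λ = h/p = 6.626 × 10⁻³⁴ / 6.465 × 10⁻²⁴ = 1.02 × 10⁻¹⁰ m = 102 pm.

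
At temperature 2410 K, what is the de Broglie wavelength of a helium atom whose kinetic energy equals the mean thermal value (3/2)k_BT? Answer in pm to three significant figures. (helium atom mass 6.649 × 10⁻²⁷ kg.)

λ = 25.7 pm

KE = (3/2)k_BT = 1.5 × 1.381 × 10⁻²³ × 2410 = 4.992 × 10⁻²⁰ J.
p = √(2mKE) = √(2 × 6.649 × 10⁻²⁷ × 4.992 × 10⁻²⁰) = 2.577 × 10⁻²³ kg·m/s.
λ = h/p = 2.57 × 10⁻¹¹ m = 25.7 pm.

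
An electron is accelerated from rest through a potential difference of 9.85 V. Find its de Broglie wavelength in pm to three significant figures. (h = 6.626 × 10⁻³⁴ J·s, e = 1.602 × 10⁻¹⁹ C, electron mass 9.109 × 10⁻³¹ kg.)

λ = 391 pm

KE = eV = 1.602 × 10⁻¹⁹ × 9.850 = 1.578 × 10⁻¹⁸ J.
p = √(2mKE) = √(2 × 9.109 × 10⁻³¹ × 1.578 × 10⁻¹⁸) = 1.696 × 10⁻²⁴ kg·m/s.
λ = h/p = 6.626 × 10⁻³⁴ / 1.696 × 10⁻²⁴ = 3.91 × 10⁻¹⁰ m = 391 pm.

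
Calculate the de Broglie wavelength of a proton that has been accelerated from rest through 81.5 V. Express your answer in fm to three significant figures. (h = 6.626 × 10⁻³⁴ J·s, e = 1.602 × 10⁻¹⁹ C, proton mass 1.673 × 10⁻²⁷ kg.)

KE = eV = 1.602 × 10⁻¹⁹ × 81.50 = 1.306 × 10⁻¹⁷ J.
p = √(2mKE) = √(2 × 1.673 × 10⁻²⁷ × 1.306 × 10⁻¹⁷) = 2.090 × 10⁻²² kg·m/s.
λ = h/p = 6.626 × 10⁻³⁴ / 2.090 × 10⁻²² = 3.17 × 10⁻¹² m = 3170 fm.

λ = 3170 fm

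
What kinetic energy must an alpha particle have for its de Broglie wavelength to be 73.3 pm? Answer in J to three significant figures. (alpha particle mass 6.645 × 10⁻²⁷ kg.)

KE = 6.15 × 10⁻²¹ J

p = h/λ = 6.626 × 10⁻³⁴ / 7.330 × 10⁻¹¹ = 9.040 × 10⁻²⁴ kg·m/s.
KE = p²/(2m) = (9.040 × 10⁻²⁴)² / (2 × 6.645 × 10⁻²⁷) = 6.149 × 10⁻²¹ J = 6.15 × 10⁻²¹ J.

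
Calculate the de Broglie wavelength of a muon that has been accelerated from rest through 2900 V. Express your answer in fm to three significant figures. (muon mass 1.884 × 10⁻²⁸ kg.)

λ = 1580 fm

KE = eV = 1.602 × 10⁻¹⁹ × 2900 = 4.646 × 10⁻¹⁶ J.
p = √(2mKE) = √(2 × 1.884 × 10⁻²⁸ × 4.646 × 10⁻¹⁶) = 4.184 × 10⁻²² kg·m/s.
λ = h/p = 6.626 × 10⁻³⁴ / 4.184 × 10⁻²² = 1.58 × 10⁻¹² m = 1580 fm.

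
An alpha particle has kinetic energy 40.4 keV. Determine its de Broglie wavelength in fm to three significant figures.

KE = 40.4 keV = 6.472 × 10⁻¹⁵ J.
p = √(2mKE) = √(2 × 6.645 × 10⁻²⁷ × 6.472 × 10⁻¹⁵) = 9.274 × 10⁻²¹ kg·m/s.
λ = h/p = 6.626 × 10⁻³⁴ / 9.274 × 10⁻²¹ = 7.14 × 10⁻¹⁴ m = 71.4 fm.

λ = 71.4 fm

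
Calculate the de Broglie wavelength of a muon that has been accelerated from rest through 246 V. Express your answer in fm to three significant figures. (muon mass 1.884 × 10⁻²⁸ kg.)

λ = 5440 fm

KE = eV = 1.602 × 10⁻¹⁹ × 246.0 = 3.941 × 10⁻¹⁷ J.
p = √(2mKE) = √(2 × 1.884 × 10⁻²⁸ × 3.941 × 10⁻¹⁷) = 1.219 × 10⁻²² kg·m/s.
λ = h/p = 6.626 × 10⁻³⁴ / 1.219 × 10⁻²² = 5.44 × 10⁻¹² m = 5440 fm.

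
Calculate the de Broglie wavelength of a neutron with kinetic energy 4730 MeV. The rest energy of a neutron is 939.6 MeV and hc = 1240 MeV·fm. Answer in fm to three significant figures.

λ = 0.222 fm

Total energy E = KE + m₀c² = 4730 + 939.6 = 5669.6 MeV.
(pc)² = E² − (m₀c²)² = (5669.6)² − (939.6)² = 3.126 × 10⁷ MeV², so pc = 5591 MeV.
λ = hc/(pc) = 1240 MeV·fm / 5591 MeV = 0.222 fm.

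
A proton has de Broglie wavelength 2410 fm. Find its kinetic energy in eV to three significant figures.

p = h/λ = 6.626 × 10⁻³⁴ / 2.410 × 10⁻¹² = 2.749 × 10⁻²² kg·m/s.
KE = p²/(2m) = (2.749 × 10⁻²²)² / (2 × 1.673 × 10⁻²⁷) = 2.259 × 10⁻¹⁷ J = 141 eV.

KE = 141 eV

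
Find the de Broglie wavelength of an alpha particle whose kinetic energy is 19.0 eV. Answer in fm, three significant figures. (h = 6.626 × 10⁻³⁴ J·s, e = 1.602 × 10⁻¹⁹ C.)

KE = 19.0 eV = 3.044 × 10⁻¹⁸ J.
p = √(2mKE) = √(2 × 6.645 × 10⁻²⁷ × 3.044 × 10⁻¹⁸) = 2.011 × 10⁻²² kg·m/s.
λ = h/p = 6.626 × 10⁻³⁴ / 2.011 × 10⁻²² = 3.29 × 10⁻¹² m = 3290 fm.

λ = 3290 fm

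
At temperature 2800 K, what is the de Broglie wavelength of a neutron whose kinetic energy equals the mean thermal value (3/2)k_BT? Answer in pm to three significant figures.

KE = (3/2)k_BT = 1.5 × 1.381 × 10⁻²³ × 2800 = 5.800 × 10⁻²⁰ J.
p = √(2mKE) = √(2 × 1.675 × 10⁻²⁷ × 5.800 × 10⁻²⁰) = 1.394 × 10⁻²³ kg·m/s.
λ = h/p = 4.75 × 10⁻¹¹ m = 47.5 pm.

λ = 47.5 pm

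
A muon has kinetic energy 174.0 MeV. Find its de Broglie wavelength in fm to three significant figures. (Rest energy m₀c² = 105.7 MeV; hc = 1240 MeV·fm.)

Total energy E = KE + m₀c² = 174.0 + 105.7 = 279.7 MeV.
(pc)² = E² − (m₀c²)² = (279.7)² − (105.7)² = 6.706 × 10⁴ MeV², so pc = 259.0 MeV.
λ = hc/(pc) = 1240 MeV·fm / 259.0 MeV = 4.79 fm.

λ = 4.79 fm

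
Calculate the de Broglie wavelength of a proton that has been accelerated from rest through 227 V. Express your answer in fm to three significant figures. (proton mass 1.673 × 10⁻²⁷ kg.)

KE = eV = 1.602 × 10⁻¹⁹ × 227.0 = 3.637 × 10⁻¹⁷ J.
p = √(2mKE) = √(2 × 1.673 × 10⁻²⁷ × 3.637 × 10⁻¹⁷) = 3.488 × 10⁻²² kg·m/s.
λ = h/p = 6.626 × 10⁻³⁴ / 3.488 × 10⁻²² = 1.90 × 10⁻¹² m = 1900 fm.

λ = 1900 fm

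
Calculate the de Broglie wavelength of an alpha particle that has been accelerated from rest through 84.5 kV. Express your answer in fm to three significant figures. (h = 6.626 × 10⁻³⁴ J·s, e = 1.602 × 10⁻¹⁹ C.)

KE = 2eV = 2 × 1.602 × 10⁻¹⁹ × 8.450 × 10⁴ = 2.707 × 10⁻¹⁴ J.
p = √(2mKE) = √(2 × 6.645 × 10⁻²⁷ × 2.707 × 10⁻¹⁴) = 1.897 × 10⁻²⁰ kg·m/s.
λ = h/p = 6.626 × 10⁻³⁴ / 1.897 × 10⁻²⁰ = 3.49 × 10⁻¹⁴ m = 34.9 fm.

λ = 34.9 fm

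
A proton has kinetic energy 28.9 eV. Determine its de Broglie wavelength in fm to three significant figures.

KE = 28.9 eV = 4.630 × 10⁻¹⁸ J.
p = √(2mKE) = √(2 × 1.673 × 10⁻²⁷ × 4.630 × 10⁻¹⁸) = 1.245 × 10⁻²² kg·m/s.
λ = h/p = 6.626 × 10⁻³⁴ / 1.245 × 10⁻²² = 5.32 × 10⁻¹² m = 5320 fm.

λ = 5320 fm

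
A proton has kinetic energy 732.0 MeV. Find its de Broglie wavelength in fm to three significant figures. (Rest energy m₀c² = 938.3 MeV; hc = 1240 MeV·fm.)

λ = 0.897 fm

Total energy E = KE + m₀c² = 732.0 + 938.3 = 1670.3 MeV.
(pc)² = E² − (m₀c²)² = (1670.3)² − (938.3)² = 1.909 × 10⁶ MeV², so pc = 1382 MeV.
λ = hc/(pc) = 1240 MeV·fm / 1382 MeV = 0.897 fm.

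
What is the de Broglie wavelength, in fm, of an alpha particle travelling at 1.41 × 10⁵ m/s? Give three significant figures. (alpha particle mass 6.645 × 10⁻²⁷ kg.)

p = mv = 6.645 × 10⁻²⁷ × 1.41 × 10⁵ = 9.369 × 10⁻²² kg·m/s.
λ = h/p = 6.626 × 10⁻³⁴ / 9.369 × 10⁻²² = 7.07 × 10⁻¹³ m = 707 fm.

λ = 707 fm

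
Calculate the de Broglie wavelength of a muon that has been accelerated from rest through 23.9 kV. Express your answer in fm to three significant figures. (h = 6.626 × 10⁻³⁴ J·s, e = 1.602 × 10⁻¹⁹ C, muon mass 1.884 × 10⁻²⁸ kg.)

KE = eV = 1.602 × 10⁻¹⁹ × 2.390 × 10⁴ = 3.829 × 10⁻¹⁵ J.
p = √(2mKE) = √(2 × 1.884 × 10⁻²⁸ × 3.829 × 10⁻¹⁵) = 1.201 × 10⁻²¹ kg·m/s.
λ = h/p = 6.626 × 10⁻³⁴ / 1.201 × 10⁻²¹ = 5.52 × 10⁻¹³ m = 552 fm.

λ = 552 fm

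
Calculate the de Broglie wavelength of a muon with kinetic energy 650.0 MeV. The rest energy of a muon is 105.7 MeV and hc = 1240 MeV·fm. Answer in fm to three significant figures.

Total energy E = KE + m₀c² = 650.0 + 105.7 = 755.7 MeV.
(pc)² = E² − (m₀c²)² = (755.7)² − (105.7)² = 5.599 × 10⁵ MeV², so pc = 748.3 MeV.
λ = hc/(pc) = 1240 MeV·fm / 748.3 MeV = 1.66 fm.

λ = 1.66 fm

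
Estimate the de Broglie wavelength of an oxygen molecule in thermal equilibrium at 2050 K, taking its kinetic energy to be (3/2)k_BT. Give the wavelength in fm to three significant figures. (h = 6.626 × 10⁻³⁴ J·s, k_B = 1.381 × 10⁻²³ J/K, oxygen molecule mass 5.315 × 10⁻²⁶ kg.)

λ = 9860 fm

KE = (3/2)k_BT = 1.5 × 1.381 × 10⁻²³ × 2050 = 4.247 × 10⁻²⁰ J.
p = √(2mKE) = √(2 × 5.315 × 10⁻²⁶ × 4.247 × 10⁻²⁰) = 6.719 × 10⁻²³ kg·m/s.
λ = h/p = 9.86 × 10⁻¹² m = 9860 fm.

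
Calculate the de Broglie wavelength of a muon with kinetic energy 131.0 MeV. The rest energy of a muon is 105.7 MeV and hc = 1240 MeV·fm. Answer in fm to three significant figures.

Total energy E = KE + m₀c² = 131.0 + 105.7 = 236.7 MeV.
(pc)² = E² − (m₀c²)² = (236.7)² − (105.7)² = 4.485 × 10⁴ MeV², so pc = 211.8 MeV.
λ = hc/(pc) = 1240 MeV·fm / 211.8 MeV = 5.85 fm.

λ = 5.85 fm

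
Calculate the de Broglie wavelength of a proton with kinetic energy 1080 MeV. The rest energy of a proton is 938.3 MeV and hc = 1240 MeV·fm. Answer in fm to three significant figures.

λ = 0.694 fm

Total energy E = KE + m₀c² = 1080 + 938.3 = 2018.3 MeV.
(pc)² = E² − (m₀c²)² = (2018.3)² − (938.3)² = 3.193 × 10⁶ MeV², so pc = 1787 MeV.
λ = hc/(pc) = 1240 MeV·fm / 1787 MeV = 0.694 fm.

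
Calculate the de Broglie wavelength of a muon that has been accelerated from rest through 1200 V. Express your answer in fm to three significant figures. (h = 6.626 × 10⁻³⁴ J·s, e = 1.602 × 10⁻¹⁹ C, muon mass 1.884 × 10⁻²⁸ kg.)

λ = 2460 fm

KE = eV = 1.602 × 10⁻¹⁹ × 1200 = 1.922 × 10⁻¹⁶ J.
p = √(2mKE) = √(2 × 1.884 × 10⁻²⁸ × 1.922 × 10⁻¹⁶) = 2.691 × 10⁻²² kg·m/s.
λ = h/p = 6.626 × 10⁻³⁴ / 2.691 × 10⁻²² = 2.46 × 10⁻¹² m = 2460 fm.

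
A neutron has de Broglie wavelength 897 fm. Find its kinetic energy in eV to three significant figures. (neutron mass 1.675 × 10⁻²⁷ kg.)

KE = 1020 eV

p = h/λ = 6.626 × 10⁻³⁴ / 8.970 × 10⁻¹³ = 7.387 × 10⁻²² kg·m/s.
KE = p²/(2m) = (7.387 × 10⁻²²)² / (2 × 1.675 × 10⁻²⁷) = 1.629 × 10⁻¹⁶ J = 1020 eV.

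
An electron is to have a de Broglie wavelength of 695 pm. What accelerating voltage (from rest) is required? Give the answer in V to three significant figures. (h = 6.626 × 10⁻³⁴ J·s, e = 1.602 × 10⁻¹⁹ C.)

V = 3.11 V

p = h/λ = 6.626 × 10⁻³⁴ / 6.950 × 10⁻¹⁰ = 9.534 × 10⁻²⁵ kg·m/s.
KE = p²/(2m) = 4.989 × 10⁻¹⁹ J.
V = KE/e = 4.989 × 10⁻¹⁹ / (1.602 × 10⁻¹⁹) = 3.11 V.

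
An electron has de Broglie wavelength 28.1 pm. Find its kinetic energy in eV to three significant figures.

p = h/λ = 6.626 × 10⁻³⁴ / 2.810 × 10⁻¹¹ = 2.358 × 10⁻²³ kg·m/s.
KE = p²/(2m) = (2.358 × 10⁻²³)² / (2 × 9.109 × 10⁻³¹) = 3.052 × 10⁻¹⁶ J = 1910 eV.

KE = 1910 eV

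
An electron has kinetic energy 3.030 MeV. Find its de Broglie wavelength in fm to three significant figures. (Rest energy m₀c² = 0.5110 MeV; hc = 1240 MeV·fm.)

λ = 354 fm

Total energy E = KE + m₀c² = 3.030 + 0.5110 = 3.5410 MeV.
(pc)² = E² − (m₀c²)² = (3.5410)² − (0.5110)² = 12.28 MeV², so pc = 3.504 MeV.
λ = hc/(pc) = 1240 MeV·fm / 3.504 MeV = 354 fm.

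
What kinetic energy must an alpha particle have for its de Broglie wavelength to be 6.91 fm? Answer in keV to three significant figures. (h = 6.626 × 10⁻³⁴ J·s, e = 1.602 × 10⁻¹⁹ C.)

p = h/λ = 6.626 × 10⁻³⁴ / 6.910 × 10⁻¹⁵ = 9.589 × 10⁻²⁰ kg·m/s.
KE = p²/(2m) = (9.589 × 10⁻²⁰)² / (2 × 6.645 × 10⁻²⁷) = 6.919 × 10⁻¹³ J = 4320 keV.

KE = 4320 keV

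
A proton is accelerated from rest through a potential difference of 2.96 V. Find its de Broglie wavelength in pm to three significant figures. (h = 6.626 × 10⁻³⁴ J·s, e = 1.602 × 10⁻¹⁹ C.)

KE = eV = 1.602 × 10⁻¹⁹ × 2.960 = 4.742 × 10⁻¹⁹ J.
p = √(2mKE) = √(2 × 1.673 × 10⁻²⁷ × 4.742 × 10⁻¹⁹) = 3.983 × 10⁻²³ kg·m/s.
λ = h/p = 6.626 × 10⁻³⁴ / 3.983 × 10⁻²³ = 1.66 × 10⁻¹¹ m = 16.6 pm.

λ = 16.6 pm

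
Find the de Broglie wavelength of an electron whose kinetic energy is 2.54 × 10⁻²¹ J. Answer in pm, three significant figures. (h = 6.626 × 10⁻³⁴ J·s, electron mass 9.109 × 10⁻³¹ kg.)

p = √(2mKE) = √(2 × 9.109 × 10⁻³¹ × 2.540 × 10⁻²¹) = 6.802 × 10⁻²⁶ kg·m/s.
λ = h/p = 6.626 × 10⁻³⁴ / 6.802 × 10⁻²⁶ = 9.74 × 10⁻⁹ m = 9740 pm.

λ = 9740 pm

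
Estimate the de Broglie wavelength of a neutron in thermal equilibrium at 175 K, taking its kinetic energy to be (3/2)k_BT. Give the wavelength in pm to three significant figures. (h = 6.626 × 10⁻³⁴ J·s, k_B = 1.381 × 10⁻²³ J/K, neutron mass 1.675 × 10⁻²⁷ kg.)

KE = (3/2)k_BT = 1.5 × 1.381 × 10⁻²³ × 175 = 3.625 × 10⁻²¹ J.
p = √(2mKE) = √(2 × 1.675 × 10⁻²⁷ × 3.625 × 10⁻²¹) = 3.485 × 10⁻²⁴ kg·m/s.
λ = h/p = 1.90 × 10⁻¹⁰ m = 190 pm.

λ = 190 pm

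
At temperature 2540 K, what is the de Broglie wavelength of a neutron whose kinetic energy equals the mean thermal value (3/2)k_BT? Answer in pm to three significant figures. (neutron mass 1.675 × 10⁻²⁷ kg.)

KE = (3/2)k_BT = 1.5 × 1.381 × 10⁻²³ × 2540 = 5.262 × 10⁻²⁰ J.
p = √(2mKE) = √(2 × 1.675 × 10⁻²⁷ × 5.262 × 10⁻²⁰) = 1.328 × 10⁻²³ kg·m/s.
λ = h/p = 4.99 × 10⁻¹¹ m = 49.9 pm.

λ = 49.9 pm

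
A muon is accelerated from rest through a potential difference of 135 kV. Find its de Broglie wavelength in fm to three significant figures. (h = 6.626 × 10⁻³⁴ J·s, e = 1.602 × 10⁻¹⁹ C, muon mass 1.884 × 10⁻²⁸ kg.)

KE = eV = 1.602 × 10⁻¹⁹ × 1.350 × 10⁵ = 2.163 × 10⁻¹⁴ J.
p = √(2mKE) = √(2 × 1.884 × 10⁻²⁸ × 2.163 × 10⁻¹⁴) = 2.855 × 10⁻²¹ kg·m/s.
λ = h/p = 6.626 × 10⁻³⁴ / 2.855 × 10⁻²¹ = 2.32 × 10⁻¹³ m = 232 fm.

λ = 232 fm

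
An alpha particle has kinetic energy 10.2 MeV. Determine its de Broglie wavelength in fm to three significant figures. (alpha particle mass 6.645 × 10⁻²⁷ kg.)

λ = 4.50 fm

KE = 10.2 MeV = 1.634 × 10⁻¹² J.
p = √(2mKE) = √(2 × 6.645 × 10⁻²⁷ × 1.634 × 10⁻¹²) = 1.474 × 10⁻¹⁹ kg·m/s.
λ = h/p = 6.626 × 10⁻³⁴ / 1.474 × 10⁻¹⁹ = 4.50 × 10⁻¹⁵ m = 4.50 fm.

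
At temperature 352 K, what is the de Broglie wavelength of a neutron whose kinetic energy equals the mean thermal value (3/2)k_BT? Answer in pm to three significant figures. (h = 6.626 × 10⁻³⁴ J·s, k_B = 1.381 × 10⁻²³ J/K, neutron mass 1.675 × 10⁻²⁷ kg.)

KE = (3/2)k_BT = 1.5 × 1.381 × 10⁻²³ × 352 = 7.292 × 10⁻²¹ J.
p = √(2mKE) = √(2 × 1.675 × 10⁻²⁷ × 7.292 × 10⁻²¹) = 4.942 × 10⁻²⁴ kg·m/s.
λ = h/p = 1.34 × 10⁻¹⁰ m = 134 pm.

λ = 134 pm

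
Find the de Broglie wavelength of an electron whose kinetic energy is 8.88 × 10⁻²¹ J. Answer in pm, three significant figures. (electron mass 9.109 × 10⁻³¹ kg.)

λ = 5210 pm

p = √(2mKE) = √(2 × 9.109 × 10⁻³¹ × 8.880 × 10⁻²¹) = 1.272 × 10⁻²⁵ kg·m/s.
λ = h/p = 6.626 × 10⁻³⁴ / 1.272 × 10⁻²⁵ = 5.21 × 10⁻⁹ m = 5210 pm.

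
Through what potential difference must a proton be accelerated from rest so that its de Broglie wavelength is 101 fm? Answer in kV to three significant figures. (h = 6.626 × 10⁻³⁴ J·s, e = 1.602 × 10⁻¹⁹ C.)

V = 80.3 kV

p = h/λ = 6.626 × 10⁻³⁴ / 1.010 × 10⁻¹³ = 6.560 × 10⁻²¹ kg·m/s.
KE = p²/(2m) = 1.286 × 10⁻¹⁴ J.
V = KE/e = 1.286 × 10⁻¹⁴ / (1.602 × 10⁻¹⁹) = 80.3 kV.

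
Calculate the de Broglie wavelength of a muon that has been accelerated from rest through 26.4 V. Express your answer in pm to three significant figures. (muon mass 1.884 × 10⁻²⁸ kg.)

λ = 16.6 pm

KE = eV = 1.602 × 10⁻¹⁹ × 26.40 = 4.229 × 10⁻¹⁸ J.
p = √(2mKE) = √(2 × 1.884 × 10⁻²⁸ × 4.229 × 10⁻¹⁸) = 3.992 × 10⁻²³ kg·m/s.
λ = h/p = 6.626 × 10⁻³⁴ / 3.992 × 10⁻²³ = 1.66 × 10⁻¹¹ m = 16.6 pm.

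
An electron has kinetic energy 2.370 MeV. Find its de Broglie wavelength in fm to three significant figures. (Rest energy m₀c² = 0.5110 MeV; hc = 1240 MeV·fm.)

λ = 437 fm

Total energy E = KE + m₀c² = 2.370 + 0.5110 = 2.8810 MeV.
(pc)² = E² − (m₀c²)² = (2.8810)² − (0.5110)² = 8.039 MeV², so pc = 2.835 MeV.
λ = hc/(pc) = 1240 MeV·fm / 2.835 MeV = 437 fm.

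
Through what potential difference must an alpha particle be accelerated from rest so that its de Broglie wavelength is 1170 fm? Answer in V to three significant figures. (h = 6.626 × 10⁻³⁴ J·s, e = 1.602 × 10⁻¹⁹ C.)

p = h/λ = 6.626 × 10⁻³⁴ / 1.170 × 10⁻¹² = 5.663 × 10⁻²² kg·m/s.
KE = p²/(2m) = 2.413 × 10⁻¹⁷ J.
V = KE/2e = 2.413 × 10⁻¹⁷ / (2 × 1.602 × 10⁻¹⁹) = 75.3 V.

V = 75.3 V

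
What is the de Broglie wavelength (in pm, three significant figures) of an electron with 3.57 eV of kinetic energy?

λ = 649 pm

KE = 3.57 eV = 5.719 × 10⁻¹⁹ J.
p = √(2mKE) = √(2 × 9.109 × 10⁻³¹ × 5.719 × 10⁻¹⁹) = 1.021 × 10⁻²⁴ kg·m/s.
λ = h/p = 6.626 × 10⁻³⁴ / 1.021 × 10⁻²⁴ = 6.49 × 10⁻¹⁰ m = 649 pm.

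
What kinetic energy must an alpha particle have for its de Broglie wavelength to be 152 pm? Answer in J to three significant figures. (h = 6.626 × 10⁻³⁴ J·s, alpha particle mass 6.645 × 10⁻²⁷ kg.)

p = h/λ = 6.626 × 10⁻³⁴ / 1.520 × 10⁻¹⁰ = 4.359 × 10⁻²⁴ kg·m/s.
KE = p²/(2m) = (4.359 × 10⁻²⁴)² / (2 × 6.645 × 10⁻²⁷) = 1.430 × 10⁻²¹ J = 1.43 × 10⁻²¹ J.

KE = 1.43 × 10⁻²¹ J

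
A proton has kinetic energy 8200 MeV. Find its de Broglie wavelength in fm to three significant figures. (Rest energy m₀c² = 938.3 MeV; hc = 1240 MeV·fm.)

Total energy E = KE + m₀c² = 8200 + 938.3 = 9138.3 MeV.
(pc)² = E² − (m₀c²)² = (9138.3)² − (938.3)² = 8.263 × 10⁷ MeV², so pc = 9090 MeV.
λ = hc/(pc) = 1240 MeV·fm / 9090 MeV = 0.136 fm.

λ = 0.136 fm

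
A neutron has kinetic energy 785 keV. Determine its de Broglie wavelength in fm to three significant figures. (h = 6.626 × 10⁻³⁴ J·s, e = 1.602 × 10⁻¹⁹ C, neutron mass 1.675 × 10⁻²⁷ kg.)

λ = 32.3 fm

KE = 785 keV = 1.258 × 10⁻¹³ J.
p = √(2mKE) = √(2 × 1.675 × 10⁻²⁷ × 1.258 × 10⁻¹³) = 2.053 × 10⁻²⁰ kg·m/s.
λ = h/p = 6.626 × 10⁻³⁴ / 2.053 × 10⁻²⁰ = 3.23 × 10⁻¹⁴ m = 32.3 fm.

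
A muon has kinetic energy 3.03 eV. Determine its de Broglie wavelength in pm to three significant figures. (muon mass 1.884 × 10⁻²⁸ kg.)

KE = 3.03 eV = 4.854 × 10⁻¹⁹ J.
p = √(2mKE) = √(2 × 1.884 × 10⁻²⁸ × 4.854 × 10⁻¹⁹) = 1.352 × 10⁻²³ kg·m/s.
λ = h/p = 6.626 × 10⁻³⁴ / 1.352 × 10⁻²³ = 4.90 × 10⁻¹¹ m = 49.0 pm.

λ = 49.0 pm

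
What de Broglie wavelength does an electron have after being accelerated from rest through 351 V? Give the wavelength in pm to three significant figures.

KE = eV = 1.602 × 10⁻¹⁹ × 351.0 = 5.623 × 10⁻¹⁷ J.
p = √(2mKE) = √(2 × 9.109 × 10⁻³¹ × 5.623 × 10⁻¹⁷) = 1.012 × 10⁻²³ kg·m/s.
λ = h/p = 6.626 × 10⁻³⁴ / 1.012 × 10⁻²³ = 6.55 × 10⁻¹¹ m = 65.5 pm.

λ = 65.5 pm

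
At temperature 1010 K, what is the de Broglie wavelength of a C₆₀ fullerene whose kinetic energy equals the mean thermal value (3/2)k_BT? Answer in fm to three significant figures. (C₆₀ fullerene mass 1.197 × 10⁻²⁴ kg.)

KE = (3/2)k_BT = 1.5 × 1.381 × 10⁻²³ × 1010 = 2.092 × 10⁻²⁰ J.
p = √(2mKE) = √(2 × 1.197 × 10⁻²⁴ × 2.092 × 10⁻²⁰) = 2.238 × 10⁻²² kg·m/s.
λ = h/p = 2.96 × 10⁻¹² m = 2960 fm.

λ = 2960 fm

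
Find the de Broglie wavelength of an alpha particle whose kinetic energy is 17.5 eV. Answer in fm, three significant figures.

λ = 3430 fm

KE = 17.5 eV = 2.804 × 10⁻¹⁸ J.
p = √(2mKE) = √(2 × 6.645 × 10⁻²⁷ × 2.804 × 10⁻¹⁸) = 1.930 × 10⁻²² kg·m/s.
λ = h/p = 6.626 × 10⁻³⁴ / 1.930 × 10⁻²² = 3.43 × 10⁻¹² m = 3430 fm.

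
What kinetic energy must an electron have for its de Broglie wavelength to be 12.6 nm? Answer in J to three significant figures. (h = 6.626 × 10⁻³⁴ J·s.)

p = h/λ = 6.626 × 10⁻³⁴ / 1.260 × 10⁻⁸ = 5.259 × 10⁻²⁶ kg·m/s.
KE = p²/(2m) = (5.259 × 10⁻²⁶)² / (2 × 9.109 × 10⁻³¹) = 1.518 × 10⁻²¹ J = 1.52 × 10⁻²¹ J.

KE = 1.52 × 10⁻²¹ J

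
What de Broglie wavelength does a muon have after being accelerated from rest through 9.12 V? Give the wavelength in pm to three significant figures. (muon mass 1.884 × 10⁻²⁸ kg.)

KE = eV = 1.602 × 10⁻¹⁹ × 9.120 = 1.461 × 10⁻¹⁸ J.
p = √(2mKE) = √(2 × 1.884 × 10⁻²⁸ × 1.461 × 10⁻¹⁸) = 2.346 × 10⁻²³ kg·m/s.
λ = h/p = 6.626 × 10⁻³⁴ / 2.346 × 10⁻²³ = 2.82 × 10⁻¹¹ m = 28.2 pm.

λ = 28.2 pm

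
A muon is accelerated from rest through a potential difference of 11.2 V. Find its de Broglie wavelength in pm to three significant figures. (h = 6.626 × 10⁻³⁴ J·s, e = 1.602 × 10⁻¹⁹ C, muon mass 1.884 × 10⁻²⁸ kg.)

KE = eV = 1.602 × 10⁻¹⁹ × 11.20 = 1.794 × 10⁻¹⁸ J.
p = √(2mKE) = √(2 × 1.884 × 10⁻²⁸ × 1.794 × 10⁻¹⁸) = 2.600 × 10⁻²³ kg·m/s.
λ = h/p = 6.626 × 10⁻³⁴ / 2.600 × 10⁻²³ = 2.55 × 10⁻¹¹ m = 25.5 pm.

λ = 25.5 pm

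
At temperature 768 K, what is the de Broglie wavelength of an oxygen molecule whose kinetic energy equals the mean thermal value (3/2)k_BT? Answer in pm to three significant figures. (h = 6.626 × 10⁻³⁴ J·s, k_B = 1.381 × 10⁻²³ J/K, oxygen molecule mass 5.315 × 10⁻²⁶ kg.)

λ = 16.1 pm

KE = (3/2)k_BT = 1.5 × 1.381 × 10⁻²³ × 768 = 1.591 × 10⁻²⁰ J.
p = √(2mKE) = √(2 × 5.315 × 10⁻²⁶ × 1.591 × 10⁻²⁰) = 4.112 × 10⁻²³ kg·m/s.
λ = h/p = 1.61 × 10⁻¹¹ m = 16.1 pm.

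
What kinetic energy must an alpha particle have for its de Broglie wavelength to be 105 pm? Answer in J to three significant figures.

KE = 3.00 × 10⁻²¹ J

p = h/λ = 6.626 × 10⁻³⁴ / 1.050 × 10⁻¹⁰ = 6.310 × 10⁻²⁴ kg·m/s.
KE = p²/(2m) = (6.310 × 10⁻²⁴)² / (2 × 6.645 × 10⁻²⁷) = 2.996 × 10⁻²¹ J = 3.00 × 10⁻²¹ J.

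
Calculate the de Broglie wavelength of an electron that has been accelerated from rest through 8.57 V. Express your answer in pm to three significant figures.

KE = eV = 1.602 × 10⁻¹⁹ × 8.570 = 1.373 × 10⁻¹⁸ J.
p = √(2mKE) = √(2 × 9.109 × 10⁻³¹ × 1.373 × 10⁻¹⁸) = 1.582 × 10⁻²⁴ kg·m/s.
λ = h/p = 6.626 × 10⁻³⁴ / 1.582 × 10⁻²⁴ = 4.19 × 10⁻¹⁰ m = 419 pm.

λ = 419 pm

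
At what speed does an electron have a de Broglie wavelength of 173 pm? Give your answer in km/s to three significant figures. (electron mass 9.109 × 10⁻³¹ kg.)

v = 4200 km/s

p = h/λ = 6.626 × 10⁻³⁴ / 1.730 × 10⁻¹⁰ = 3.830 × 10⁻²⁴ kg·m/s.
v = p/m = 3.830 × 10⁻²⁴ / 9.109 × 10⁻³¹ = 4.20 × 10⁶ m/s = 4200 km/s.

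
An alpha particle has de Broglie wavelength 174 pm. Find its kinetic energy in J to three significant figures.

p = h/λ = 6.626 × 10⁻³⁴ / 1.740 × 10⁻¹⁰ = 3.808 × 10⁻²⁴ kg·m/s.
KE = p²/(2m) = (3.808 × 10⁻²⁴)² / (2 × 6.645 × 10⁻²⁷) = 1.091 × 10⁻²¹ J = 1.09 × 10⁻²¹ J.

KE = 1.09 × 10⁻²¹ J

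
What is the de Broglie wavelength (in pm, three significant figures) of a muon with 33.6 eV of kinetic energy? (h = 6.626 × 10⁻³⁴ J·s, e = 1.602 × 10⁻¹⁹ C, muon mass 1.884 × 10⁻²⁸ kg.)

KE = 33.6 eV = 5.383 × 10⁻¹⁸ J.
p = √(2mKE) = √(2 × 1.884 × 10⁻²⁸ × 5.383 × 10⁻¹⁸) = 4.504 × 10⁻²³ kg·m/s.
λ = h/p = 6.626 × 10⁻³⁴ / 4.504 × 10⁻²³ = 1.47 × 10⁻¹¹ m = 14.7 pm.

λ = 14.7 pm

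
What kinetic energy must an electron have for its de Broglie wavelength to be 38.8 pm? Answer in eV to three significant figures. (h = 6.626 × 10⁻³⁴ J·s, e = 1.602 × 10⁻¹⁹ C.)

KE = 999 eV

p = h/λ = 6.626 × 10⁻³⁴ / 3.880 × 10⁻¹¹ = 1.708 × 10⁻²³ kg·m/s.
KE = p²/(2m) = (1.708 × 10⁻²³)² / (2 × 9.109 × 10⁻³¹) = 1.601 × 10⁻¹⁶ J = 999 eV.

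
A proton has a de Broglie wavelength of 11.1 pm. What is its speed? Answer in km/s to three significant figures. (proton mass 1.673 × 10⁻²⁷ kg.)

p = h/λ = 6.626 × 10⁻³⁴ / 1.110 × 10⁻¹¹ = 5.969 × 10⁻²³ kg·m/s.
v = p/m = 5.969 × 10⁻²³ / 1.673 × 10⁻²⁷ = 3.57 × 10⁴ m/s = 35.7 km/s.

v = 35.7 km/s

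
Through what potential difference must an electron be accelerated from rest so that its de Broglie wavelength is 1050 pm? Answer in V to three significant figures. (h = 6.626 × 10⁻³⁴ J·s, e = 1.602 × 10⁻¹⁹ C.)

V = 1.36 V

p = h/λ = 6.626 × 10⁻³⁴ / 1.050 × 10⁻⁹ = 6.310 × 10⁻²⁵ kg·m/s.
KE = p²/(2m) = 2.186 × 10⁻¹⁹ J.
V = KE/e = 2.186 × 10⁻¹⁹ / (1.602 × 10⁻¹⁹) = 1.36 V.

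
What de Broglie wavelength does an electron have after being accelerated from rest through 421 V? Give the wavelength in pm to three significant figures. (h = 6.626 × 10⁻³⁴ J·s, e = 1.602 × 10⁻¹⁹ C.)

KE = eV = 1.602 × 10⁻¹⁹ × 421.0 = 6.744 × 10⁻¹⁷ J.
p = √(2mKE) = √(2 × 9.109 × 10⁻³¹ × 6.744 × 10⁻¹⁷) = 1.108 × 10⁻²³ kg·m/s.
λ = h/p = 6.626 × 10⁻³⁴ / 1.108 × 10⁻²³ = 5.98 × 10⁻¹¹ m = 59.8 pm.

λ = 59.8 pm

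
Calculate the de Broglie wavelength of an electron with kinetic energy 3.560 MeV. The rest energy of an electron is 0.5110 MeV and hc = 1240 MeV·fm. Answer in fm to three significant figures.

Total energy E = KE + m₀c² = 3.560 + 0.5110 = 4.0710 MeV.
(pc)² = E² − (m₀c²)² = (4.0710)² − (0.5110)² = 16.31 MeV², so pc = 4.039 MeV.
λ = hc/(pc) = 1240 MeV·fm / 4.039 MeV = 307 fm.

λ = 307 fm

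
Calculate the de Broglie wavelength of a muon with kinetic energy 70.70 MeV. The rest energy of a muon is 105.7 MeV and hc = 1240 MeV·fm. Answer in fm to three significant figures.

Total energy E = KE + m₀c² = 70.70 + 105.7 = 176.40 MeV.
(pc)² = E² − (m₀c²)² = (176.40)² − (105.7)² = 1.994 × 10⁴ MeV², so pc = 141.2 MeV.
λ = hc/(pc) = 1240 MeV·fm / 141.2 MeV = 8.78 fm.

λ = 8.78 fm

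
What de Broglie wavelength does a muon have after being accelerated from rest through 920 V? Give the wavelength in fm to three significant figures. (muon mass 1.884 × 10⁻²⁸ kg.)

λ = 2810 fm

KE = eV = 1.602 × 10⁻¹⁹ × 920.0 = 1.474 × 10⁻¹⁶ J.
p = √(2mKE) = √(2 × 1.884 × 10⁻²⁸ × 1.474 × 10⁻¹⁶) = 2.357 × 10⁻²² kg·m/s.
λ = h/p = 6.626 × 10⁻³⁴ / 2.357 × 10⁻²² = 2.81 × 10⁻¹² m = 2810 fm.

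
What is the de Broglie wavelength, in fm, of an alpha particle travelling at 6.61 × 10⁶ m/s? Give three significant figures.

λ = 15.1 fm

p = mv = 6.645 × 10⁻²⁷ × 6.61 × 10⁶ = 4.392 × 10⁻²⁰ kg·m/s.
λ = h/p = 6.626 × 10⁻³⁴ / 4.392 × 10⁻²⁰ = 1.51 × 10⁻¹⁴ m = 15.1 fm.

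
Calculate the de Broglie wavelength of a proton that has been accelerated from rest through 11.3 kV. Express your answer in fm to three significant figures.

λ = 269 fm

KE = eV = 1.602 × 10⁻¹⁹ × 1.130 × 10⁴ = 1.810 × 10⁻¹⁵ J.
p = √(2mKE) = √(2 × 1.673 × 10⁻²⁷ × 1.810 × 10⁻¹⁵) = 2.461 × 10⁻²¹ kg·m/s.
λ = h/p = 6.626 × 10⁻³⁴ / 2.461 × 10⁻²¹ = 2.69 × 10⁻¹³ m = 269 fm.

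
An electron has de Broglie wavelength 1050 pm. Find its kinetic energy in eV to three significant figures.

KE = 1.36 eV

p = h/λ = 6.626 × 10⁻³⁴ / 1.050 × 10⁻⁹ = 6.310 × 10⁻²⁵ kg·m/s.
KE = p²/(2m) = (6.310 × 10⁻²⁵)² / (2 × 9.109 × 10⁻³¹) = 2.186 × 10⁻¹⁹ J = 1.36 eV.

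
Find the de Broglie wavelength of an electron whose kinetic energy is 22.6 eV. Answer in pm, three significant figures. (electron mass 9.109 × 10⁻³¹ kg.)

λ = 258 pm

KE = 22.6 eV = 3.621 × 10⁻¹⁸ J.
p = √(2mKE) = √(2 × 9.109 × 10⁻³¹ × 3.621 × 10⁻¹⁸) = 2.568 × 10⁻²⁴ kg·m/s.
λ = h/p = 6.626 × 10⁻³⁴ / 2.568 × 10⁻²⁴ = 2.58 × 10⁻¹⁰ m = 258 pm.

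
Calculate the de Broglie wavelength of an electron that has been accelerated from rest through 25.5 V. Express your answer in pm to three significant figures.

KE = eV = 1.602 × 10⁻¹⁹ × 25.50 = 4.085 × 10⁻¹⁸ J.
p = √(2mKE) = √(2 × 9.109 × 10⁻³¹ × 4.085 × 10⁻¹⁸) = 2.728 × 10⁻²⁴ kg·m/s.
λ = h/p = 6.626 × 10⁻³⁴ / 2.728 × 10⁻²⁴ = 2.43 × 10⁻¹⁰ m = 243 pm.

λ = 243 pm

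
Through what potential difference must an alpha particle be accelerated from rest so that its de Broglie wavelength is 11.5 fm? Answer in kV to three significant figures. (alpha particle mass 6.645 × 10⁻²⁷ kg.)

V = 780 kV

p = h/λ = 6.626 × 10⁻³⁴ / 1.150 × 10⁻¹⁴ = 5.762 × 10⁻²⁰ kg·m/s.
KE = p²/(2m) = 2.498 × 10⁻¹³ J.
V = KE/2e = 2.498 × 10⁻¹³ / (2 × 1.602 × 10⁻¹⁹) = 780 kV.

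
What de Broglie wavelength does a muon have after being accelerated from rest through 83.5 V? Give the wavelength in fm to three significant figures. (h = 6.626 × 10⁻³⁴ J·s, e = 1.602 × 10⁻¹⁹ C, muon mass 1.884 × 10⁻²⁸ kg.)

λ = 9330 fm

KE = eV = 1.602 × 10⁻¹⁹ × 83.50 = 1.338 × 10⁻¹⁷ J.
p = √(2mKE) = √(2 × 1.884 × 10⁻²⁸ × 1.338 × 10⁻¹⁷) = 7.100 × 10⁻²³ kg·m/s.
λ = h/p = 6.626 × 10⁻³⁴ / 7.100 × 10⁻²³ = 9.33 × 10⁻¹² m = 9330 fm.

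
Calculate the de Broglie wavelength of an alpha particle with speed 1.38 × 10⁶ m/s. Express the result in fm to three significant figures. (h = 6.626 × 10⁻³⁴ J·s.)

λ = 72.3 fm

p = mv = 6.645 × 10⁻²⁷ × 1.38 × 10⁶ = 9.170 × 10⁻²¹ kg·m/s.
λ = h/p = 6.626 × 10⁻³⁴ / 9.170 × 10⁻²¹ = 7.23 × 10⁻¹⁴ m = 72.3 fm.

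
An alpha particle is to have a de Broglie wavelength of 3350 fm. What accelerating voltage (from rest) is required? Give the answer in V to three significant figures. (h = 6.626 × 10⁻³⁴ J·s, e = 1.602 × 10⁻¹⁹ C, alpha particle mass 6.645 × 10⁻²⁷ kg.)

p = h/λ = 6.626 × 10⁻³⁴ / 3.350 × 10⁻¹² = 1.978 × 10⁻²² kg·m/s.
KE = p²/(2m) = 2.944 × 10⁻¹⁸ J.
V = KE/2e = 2.944 × 10⁻¹⁸ / (2 × 1.602 × 10⁻¹⁹) = 9.19 V.

V = 9.19 V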